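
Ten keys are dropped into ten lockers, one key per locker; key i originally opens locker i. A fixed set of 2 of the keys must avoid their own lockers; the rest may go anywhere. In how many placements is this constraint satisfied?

Let A_j be the event that the j-th constrained one is fixed. By inclusion-exclusion over the 2 events:
Σ_{j=0}^{2} (-1)^j C(2,j)(10-j)!
= C(2,0)·10! - C(2,1)·9! + C(2,2)·8!
= 3628800 - 725760 + 40320
= 2943360

2943360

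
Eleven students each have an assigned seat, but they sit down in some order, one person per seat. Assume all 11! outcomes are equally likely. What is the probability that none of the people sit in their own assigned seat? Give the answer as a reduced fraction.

Favorable outcomes: !11 = 14684570.
Total outcomes: 11! = 39916800.
Probability = 14684570/39916800 = 1468457/3991680.

1468457/3991680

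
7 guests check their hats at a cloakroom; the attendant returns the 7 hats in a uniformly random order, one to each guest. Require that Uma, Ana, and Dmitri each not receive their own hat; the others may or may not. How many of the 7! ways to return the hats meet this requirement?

3216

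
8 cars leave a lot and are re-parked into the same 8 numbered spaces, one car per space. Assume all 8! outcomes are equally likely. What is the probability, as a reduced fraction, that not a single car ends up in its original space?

2119/5760

Favorable outcomes: !8 = 14833.
Total outcomes: 8! = 40320.
Probability = 14833/40320 = 2119/5760.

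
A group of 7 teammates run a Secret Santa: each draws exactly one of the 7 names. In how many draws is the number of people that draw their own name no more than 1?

3709

# with exactly i fixed is C(7,i)·!(7-i); sum over i=0..1:
  i=0: C(7,0)·!7 = 1·1854 = 1854
  i=1: C(7,1)·!6 = 7·265 = 1855
Total = 3709.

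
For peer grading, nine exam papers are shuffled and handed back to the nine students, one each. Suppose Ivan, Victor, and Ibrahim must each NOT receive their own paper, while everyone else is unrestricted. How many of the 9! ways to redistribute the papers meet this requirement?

Inclusion-exclusion on the 3 forbidden self-matches:
Σ_{j=0}^{3} (-1)^j C(3,j)(9-j)!
= C(3,0)·9! - C(3,1)·8! + C(3,2)·7! - C(3,3)·6!
= 362880 - 120960 + 15120 - 720
= 256320

256320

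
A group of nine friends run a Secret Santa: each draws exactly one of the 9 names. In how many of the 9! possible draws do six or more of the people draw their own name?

205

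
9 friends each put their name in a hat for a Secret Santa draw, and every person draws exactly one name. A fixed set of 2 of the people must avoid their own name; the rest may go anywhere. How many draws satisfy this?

287280

Let A_j be the event that the j-th constrained one is fixed. By inclusion-exclusion over the 2 events:
Σ_{j=0}^{2} (-1)^j C(2,j)(9-j)!
= C(2,0)·9! - C(2,1)·8! + C(2,2)·7!
= 362880 - 80640 + 5040
= 287280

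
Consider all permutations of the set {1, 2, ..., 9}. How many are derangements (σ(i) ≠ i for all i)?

!9 is the nearest integer to 9!/e.
9! = 362880, and 362880/e ≈ 133496.09, so !9 = 133496.

133496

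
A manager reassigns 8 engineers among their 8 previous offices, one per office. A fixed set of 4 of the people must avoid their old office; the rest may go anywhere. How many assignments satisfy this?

24024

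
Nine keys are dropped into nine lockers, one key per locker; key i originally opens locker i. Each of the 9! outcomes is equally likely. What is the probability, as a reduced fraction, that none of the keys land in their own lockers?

Favorable outcomes: !9 = 133496.
Total outcomes: 9! = 362880.
Probability = 133496/362880 = 16687/45360.

16687/45360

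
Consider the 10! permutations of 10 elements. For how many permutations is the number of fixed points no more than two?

3337406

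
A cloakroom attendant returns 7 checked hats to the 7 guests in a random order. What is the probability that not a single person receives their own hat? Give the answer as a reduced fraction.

103/280

Favorable outcomes: !7 = 1854.
Total outcomes: 7! = 5040.
Probability = 1854/5040 = 103/280.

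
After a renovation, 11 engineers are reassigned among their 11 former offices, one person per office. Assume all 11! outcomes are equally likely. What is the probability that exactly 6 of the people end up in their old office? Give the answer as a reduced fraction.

Favorable outcomes: C(11,6)·!5 = 462·44 = 20328.
Total outcomes: 11! = 39916800.
Probability = 20328/39916800 = 11/21600.

11/21600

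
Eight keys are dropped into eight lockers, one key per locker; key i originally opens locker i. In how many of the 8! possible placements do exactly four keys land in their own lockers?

630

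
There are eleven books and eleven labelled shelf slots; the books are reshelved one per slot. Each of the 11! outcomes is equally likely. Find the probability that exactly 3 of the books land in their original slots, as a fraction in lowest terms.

2119/34560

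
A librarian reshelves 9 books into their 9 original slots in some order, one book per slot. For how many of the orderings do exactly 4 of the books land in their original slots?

Pick the 4 fixed positions: C(9,4) = 126 ways.
The remaining 5 must be deranged: !5 = 44.
Total: 126 × 44 = 5544.

5544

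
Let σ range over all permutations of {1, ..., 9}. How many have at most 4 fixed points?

361541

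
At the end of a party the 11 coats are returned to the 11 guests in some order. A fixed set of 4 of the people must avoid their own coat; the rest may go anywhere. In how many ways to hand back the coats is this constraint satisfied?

27422640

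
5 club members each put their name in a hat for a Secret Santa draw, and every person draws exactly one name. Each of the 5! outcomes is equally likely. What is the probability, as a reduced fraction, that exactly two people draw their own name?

Favorable outcomes: C(5,2)·!3 = 10·2 = 20.
Total outcomes: 5! = 120.
Probability = 20/120 = 1/6.

1/6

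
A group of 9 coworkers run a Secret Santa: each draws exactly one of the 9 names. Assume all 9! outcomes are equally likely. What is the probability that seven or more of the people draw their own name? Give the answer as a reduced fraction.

37/362880

Favorable outcomes: Σ_{i≥7} C(9,i)·!(9-i) = 36·1 + 9·0 + 1·1 = 37.
Total outcomes: 9! = 362880.
Probability = 37/362880 = 37/362880.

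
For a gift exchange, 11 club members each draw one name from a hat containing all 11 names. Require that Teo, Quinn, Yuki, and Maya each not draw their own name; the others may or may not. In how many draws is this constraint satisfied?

Inclusion-exclusion on the 4 forbidden self-matches:
Σ_{j=0}^{4} (-1)^j C(4,j)(11-j)!
= C(4,0)·11! - C(4,1)·10! + C(4,2)·9! - C(4,3)·8! + C(4,4)·7!
= 39916800 - 14515200 + 2177280 - 161280 + 5040
= 27422640

27422640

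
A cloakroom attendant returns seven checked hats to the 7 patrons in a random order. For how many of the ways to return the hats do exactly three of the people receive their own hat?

315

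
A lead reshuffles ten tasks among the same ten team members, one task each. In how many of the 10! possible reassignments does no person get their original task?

!10 = 10! · Σ_{k=0}^{10} (-1)^k/k!
= 10! - 10!/1! + 10!/2! - 10!/3! + 10!/4! - 10!/5! + 10!/6! - 10!/7! + 10!/8! - 10!/9! + 10!/10!
= 3628800 - 3628800 + 1814400 - 604800 + 151200 - 30240 + 5040 - 720 + 90 - 10 + 1
= 1334961

1334961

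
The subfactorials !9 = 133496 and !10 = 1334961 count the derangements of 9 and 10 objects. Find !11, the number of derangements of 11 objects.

!11 = (11-1)·(!10 + !9) = 10·(1334961 + 133496) = 10·1468457 = 14684570.

14684570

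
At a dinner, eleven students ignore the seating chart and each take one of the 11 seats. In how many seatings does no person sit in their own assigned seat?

By inclusion-exclusion, !11 = Σ (-1)^k · 11!/k! for k=0..11
= 11! - 11!/1! + 11!/2! - 11!/3! + 11!/4! - 11!/5! + 11!/6! - 11!/7! + 11!/8! - 11!/9! + 11!/10! - 11!/11!
= 39916800 - 39916800 + 19958400 - 6652800 + 1663200 - 332640 + 55440 - 7920 + 990 - 110 + 11 - 1
= 14684570

14684570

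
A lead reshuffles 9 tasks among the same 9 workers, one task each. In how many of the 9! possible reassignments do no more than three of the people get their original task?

Sum C(9,i)·!(9-i) for i = 0..3:
  i=0: C(9,0)·!9 = 1·133496 = 133496
  i=1: C(9,1)·!8 = 9·14833 = 133497
  i=2: C(9,2)·!7 = 36·1854 = 66744
  i=3: C(9,3)·!6 = 84·265 = 22260
Total = 355997.

355997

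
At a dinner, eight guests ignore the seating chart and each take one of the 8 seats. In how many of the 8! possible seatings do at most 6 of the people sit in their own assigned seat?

40319

# with exactly i fixed is C(8,i)·!(8-i); sum over i=0..6:
  i=0: C(8,0)·!8 = 1·14833 = 14833
  i=1: C(8,1)·!7 = 8·1854 = 14832
  i=2: C(8,2)·!6 = 28·265 = 7420
  i=3: C(8,3)·!5 = 56·44 = 2464
  i=4: C(8,4)·!4 = 70·9 = 630
  i=5: C(8,5)·!3 = 56·2 = 112
  i=6: C(8,6)·!2 = 28·1 = 28
Total = 40319.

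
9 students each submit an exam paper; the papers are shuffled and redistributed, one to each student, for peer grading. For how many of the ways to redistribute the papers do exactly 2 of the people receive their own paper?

66744

Pick the 2 fixed positions: C(9,2) = 36 ways.
The other 7 form a derangement: !7 = 1854.
Total: 36 × 1854 = 66744.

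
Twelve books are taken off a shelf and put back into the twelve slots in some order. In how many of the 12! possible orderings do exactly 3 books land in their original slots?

29369120

Pick the 3 fixed positions: C(12,3) = 220 ways.
The remaining 9 must be deranged: !9 = 133496.
Total: 220 × 133496 = 29369120.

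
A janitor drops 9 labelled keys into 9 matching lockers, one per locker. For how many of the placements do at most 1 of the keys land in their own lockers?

266993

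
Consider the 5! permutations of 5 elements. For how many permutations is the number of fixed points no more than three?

# with exactly i fixed is C(5,i)·!(5-i); sum over i=0..3:
  i=0: C(5,0)·!5 = 1·44 = 44
  i=1: C(5,1)·!4 = 5·9 = 45
  i=2: C(5,2)·!3 = 10·2 = 20
  i=3: C(5,3)·!2 = 10·1 = 10
Total = 119.

119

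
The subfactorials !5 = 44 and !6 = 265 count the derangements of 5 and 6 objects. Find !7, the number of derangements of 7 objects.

1854

!7 = (7-1)·(!6 + !5) = 6·(265 + 44) = 6·309 = 1854.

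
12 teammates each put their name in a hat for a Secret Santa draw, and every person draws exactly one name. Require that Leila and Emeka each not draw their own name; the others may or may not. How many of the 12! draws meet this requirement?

Inclusion-exclusion on the 2 forbidden self-matches:
Σ_{j=0}^{2} (-1)^j C(2,j)(12-j)!
= C(2,0)·12! - C(2,1)·11! + C(2,2)·10!
= 479001600 - 79833600 + 3628800
= 402796800

402796800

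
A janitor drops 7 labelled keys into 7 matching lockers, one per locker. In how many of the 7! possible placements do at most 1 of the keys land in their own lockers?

3709

# with exactly i fixed is C(7,i)·!(7-i); sum over i=0..1:
  i=0: C(7,0)·!7 = 1·1854 = 1854
  i=1: C(7,1)·!6 = 7·265 = 1855
Total = 3709.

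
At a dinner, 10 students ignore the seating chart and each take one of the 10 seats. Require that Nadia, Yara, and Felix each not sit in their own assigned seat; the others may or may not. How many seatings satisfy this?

2656080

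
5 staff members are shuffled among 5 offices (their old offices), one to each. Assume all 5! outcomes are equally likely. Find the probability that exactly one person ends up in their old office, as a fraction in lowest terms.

3/8

Favorable outcomes: C(5,1)·!4 = 5·9 = 45.
Total outcomes: 5! = 120.
Probability = 45/120 = 3/8.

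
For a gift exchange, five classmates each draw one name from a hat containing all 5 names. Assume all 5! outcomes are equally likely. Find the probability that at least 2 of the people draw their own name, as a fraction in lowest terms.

Favorable outcomes: Σ_{i≥2} C(5,i)·!(5-i) = 10·2 + 10·1 + 5·0 + 1·1 = 31.
Total outcomes: 5! = 120.
Probability = 31/120 = 31/120.

31/120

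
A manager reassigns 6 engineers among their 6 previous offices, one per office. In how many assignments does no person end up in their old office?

265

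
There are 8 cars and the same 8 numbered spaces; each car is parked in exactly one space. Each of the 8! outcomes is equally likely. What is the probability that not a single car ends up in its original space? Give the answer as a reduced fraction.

2119/5760

Favorable outcomes: !8 = 14833.
Total outcomes: 8! = 40320.
Probability = 14833/40320 = 2119/5760.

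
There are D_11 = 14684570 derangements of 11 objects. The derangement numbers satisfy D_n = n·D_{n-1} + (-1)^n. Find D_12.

D_12 = 12·14684570 + 1 = 176214841.

176214841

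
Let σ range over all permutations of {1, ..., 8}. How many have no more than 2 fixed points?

37085

Sum C(8,i)·!(8-i) for i = 0..2:
  i=0: C(8,0)·!8 = 1·14833 = 14833
  i=1: C(8,1)·!7 = 8·1854 = 14832
  i=2: C(8,2)·!6 = 28·265 = 7420
Total = 37085.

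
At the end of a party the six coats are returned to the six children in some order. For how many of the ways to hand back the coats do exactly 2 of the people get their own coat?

135

Pick the 2 fixed positions: C(6,2) = 15 ways.
The remaining 4 must be deranged: !4 = 9.
Total: 15 × 9 = 135.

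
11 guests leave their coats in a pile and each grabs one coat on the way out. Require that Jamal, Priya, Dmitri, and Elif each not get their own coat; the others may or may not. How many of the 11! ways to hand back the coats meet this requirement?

27422640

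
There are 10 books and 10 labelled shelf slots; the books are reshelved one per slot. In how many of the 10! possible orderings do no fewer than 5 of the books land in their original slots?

13264

# with exactly i fixed is C(10,i)·!(10-i); sum over i=5..10:
  i=5: C(10,5)·!5 = 252·44 = 11088
  i=6: C(10,6)·!4 = 210·9 = 1890
  i=7: C(10,7)·!3 = 120·2 = 240
  i=8: C(10,8)·!2 = 45·1 = 45
  i=9: C(10,9)·!1 = 10·0 = 0
  i=10: C(10,10)·!0 = 1·1 = 1
Total = 13264.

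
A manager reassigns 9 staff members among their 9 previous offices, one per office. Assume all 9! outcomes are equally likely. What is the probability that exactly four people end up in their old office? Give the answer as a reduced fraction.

Favorable outcomes: C(9,4)·!5 = 126·44 = 5544.
Total outcomes: 9! = 362880.
Probability = 5544/362880 = 11/720.

11/720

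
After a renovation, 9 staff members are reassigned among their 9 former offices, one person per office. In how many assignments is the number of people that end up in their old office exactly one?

133497

Pick the single fixed position: C(9,1) = 9 ways.
The other 8 form a derangement: !8 = 14833.
Total: 9 × 14833 = 133497.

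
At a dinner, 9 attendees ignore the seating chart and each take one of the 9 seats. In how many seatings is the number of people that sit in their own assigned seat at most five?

# with exactly i fixed is C(9,i)·!(9-i); sum over i=0..5:
  i=0: C(9,0)·!9 = 1·133496 = 133496
  i=1: C(9,1)·!8 = 9·14833 = 133497
  i=2: C(9,2)·!7 = 36·1854 = 66744
  i=3: C(9,3)·!6 = 84·265 = 22260
  i=4: C(9,4)·!5 = 126·44 = 5544
  i=5: C(9,5)·!4 = 126·9 = 1134
Total = 362675.

362675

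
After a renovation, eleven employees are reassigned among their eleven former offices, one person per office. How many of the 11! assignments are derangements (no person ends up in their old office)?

Use !n = n·!(n-1) + (-1)^n.
!11 = 11·1334961 - 1 = 14684570

14684570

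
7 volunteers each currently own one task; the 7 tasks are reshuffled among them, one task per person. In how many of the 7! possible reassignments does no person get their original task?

1854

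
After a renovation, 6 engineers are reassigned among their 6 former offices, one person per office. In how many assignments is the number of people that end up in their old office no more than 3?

Sum C(6,i)·!(6-i) for i = 0..3:
  i=0: C(6,0)·!6 = 1·265 = 265
  i=1: C(6,1)·!5 = 6·44 = 264
  i=2: C(6,2)·!4 = 15·9 = 135
  i=3: C(6,3)·!3 = 20·2 = 40
Total = 704.

704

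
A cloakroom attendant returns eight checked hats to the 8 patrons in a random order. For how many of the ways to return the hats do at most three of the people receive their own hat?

Sum C(8,i)·!(8-i) for i = 0..3:
  i=0: C(8,0)·!8 = 1·14833 = 14833
  i=1: C(8,1)·!7 = 8·1854 = 14832
  i=2: C(8,2)·!6 = 28·265 = 7420
  i=3: C(8,3)·!5 = 56·44 = 2464
Total = 39549.

39549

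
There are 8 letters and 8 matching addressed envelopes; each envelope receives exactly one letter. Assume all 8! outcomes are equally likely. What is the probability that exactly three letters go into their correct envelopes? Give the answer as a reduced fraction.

11/180

Favorable outcomes: C(8,3)·!5 = 56·44 = 2464.
Total outcomes: 8! = 40320.
Probability = 2464/40320 = 11/180.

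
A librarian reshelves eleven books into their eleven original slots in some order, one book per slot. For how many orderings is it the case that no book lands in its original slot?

14684570

The subfactorial !11 = [11!/e] (nearest integer).
11! = 39916800, and 39916800/e ≈ 14684570.08, so !11 = 14684570.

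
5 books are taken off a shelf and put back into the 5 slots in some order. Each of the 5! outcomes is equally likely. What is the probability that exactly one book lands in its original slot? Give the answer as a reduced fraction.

Favorable outcomes: C(5,1)·!4 = 5·9 = 45.
Total outcomes: 5! = 120.
Probability = 45/120 = 3/8.

3/8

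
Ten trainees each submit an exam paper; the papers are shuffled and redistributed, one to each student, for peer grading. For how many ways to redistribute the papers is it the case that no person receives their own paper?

The number of derangements of 10 is !10 = Σ_{k=0}^{10} (-1)^k·10!/k!
= 10! - 10!/1! + 10!/2! - 10!/3! + 10!/4! - 10!/5! + 10!/6! - 10!/7! + 10!/8! - 10!/9! + 10!/10!
= 3628800 - 3628800 + 1814400 - 604800 + 151200 - 30240 + 5040 - 720 + 90 - 10 + 1
= 1334961

1334961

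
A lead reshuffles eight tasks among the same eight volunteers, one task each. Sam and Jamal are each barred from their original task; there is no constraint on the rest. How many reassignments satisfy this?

30960

Let A_j be the event that the j-th constrained one is fixed. By inclusion-exclusion over the 2 events:
Σ_{j=0}^{2} (-1)^j C(2,j)(8-j)!
= C(2,0)·8! - C(2,1)·7! + C(2,2)·6!
= 40320 - 10080 + 720
= 30960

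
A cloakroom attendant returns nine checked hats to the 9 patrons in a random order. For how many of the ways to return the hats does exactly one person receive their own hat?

133497

Pick the single fixed position: C(9,1) = 9 ways.
The other 8 form a derangement: !8 = 14833.
Total: 9 × 14833 = 133497.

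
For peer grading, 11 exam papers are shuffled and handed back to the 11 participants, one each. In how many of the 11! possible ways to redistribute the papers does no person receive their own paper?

!11 is the nearest integer to 11!/e.
11! = 39916800, and 39916800/e ≈ 14684570.08, so !11 = 14684570.

14684570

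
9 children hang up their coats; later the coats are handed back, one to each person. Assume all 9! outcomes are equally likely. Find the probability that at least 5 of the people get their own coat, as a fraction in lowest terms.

1339/362880

Favorable outcomes: Σ_{i≥5} C(9,i)·!(9-i) = 126·9 + 84·2 + 36·1 + 9·0 + 1·1 = 1339.
Total outcomes: 9! = 362880.
Probability = 1339/362880 = 1339/362880.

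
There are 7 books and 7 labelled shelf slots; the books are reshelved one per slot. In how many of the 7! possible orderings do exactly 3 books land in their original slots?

315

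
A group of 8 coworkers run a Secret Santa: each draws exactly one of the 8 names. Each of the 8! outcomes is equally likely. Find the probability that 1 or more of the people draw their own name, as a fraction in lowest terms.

Favorable outcomes: Σ_{i≥1} C(8,i)·!(8-i) = 8·1854 + 28·265 + 56·44 + 70·9 + 56·2 + 28·1 + 8·0 + 1·1 = 25487.
Total outcomes: 8! = 40320.
Probability = 25487/40320 = 3641/5760.

3641/5760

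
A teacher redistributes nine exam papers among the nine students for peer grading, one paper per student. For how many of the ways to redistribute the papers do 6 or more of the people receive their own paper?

205

# with exactly i fixed is C(9,i)·!(9-i); sum over i=6..9:
  i=6: C(9,6)·!3 = 84·2 = 168
  i=7: C(9,7)·!2 = 36·1 = 36
  i=8: C(9,8)·!1 = 9·0 = 0
  i=9: C(9,9)·!0 = 1·1 = 1
Total = 205.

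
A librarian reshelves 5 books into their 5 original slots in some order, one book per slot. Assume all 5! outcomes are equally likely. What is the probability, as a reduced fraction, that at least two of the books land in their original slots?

31/120

Favorable outcomes: Σ_{i≥2} C(5,i)·!(5-i) = 10·2 + 10·1 + 5·0 + 1·1 = 31.
Total outcomes: 5! = 120.
Probability = 31/120 = 31/120.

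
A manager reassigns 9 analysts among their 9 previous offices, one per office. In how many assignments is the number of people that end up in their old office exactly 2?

66744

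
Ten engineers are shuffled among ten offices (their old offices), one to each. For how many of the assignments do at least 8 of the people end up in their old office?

46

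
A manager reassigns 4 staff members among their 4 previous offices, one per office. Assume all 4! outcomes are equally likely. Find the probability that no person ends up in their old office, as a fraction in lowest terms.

3/8

Favorable outcomes: !4 = 9.
Total outcomes: 4! = 24.
Probability = 9/24 = 3/8.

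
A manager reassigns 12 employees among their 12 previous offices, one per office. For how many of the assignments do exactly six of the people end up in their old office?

Choose which 6 of the 12 are fixed: C(12,6) = 924.
The other 6 form a derangement: !6 = 265.
Total: 924 × 265 = 244860.

244860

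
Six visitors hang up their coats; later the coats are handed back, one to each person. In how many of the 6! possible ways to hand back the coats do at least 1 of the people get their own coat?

# with exactly i fixed is C(6,i)·!(6-i); sum over i=1..6:
  i=1: C(6,1)·!5 = 6·44 = 264
  i=2: C(6,2)·!4 = 15·9 = 135
  i=3: C(6,3)·!3 = 20·2 = 40
  i=4: C(6,4)·!2 = 15·1 = 15
  i=5: C(6,5)·!1 = 6·0 = 0
  i=6: C(6,6)·!0 = 1·1 = 1
Total = 455.

455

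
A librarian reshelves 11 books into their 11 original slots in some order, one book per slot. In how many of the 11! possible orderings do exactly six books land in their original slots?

20328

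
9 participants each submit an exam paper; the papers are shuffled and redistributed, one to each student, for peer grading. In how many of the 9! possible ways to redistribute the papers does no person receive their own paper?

133496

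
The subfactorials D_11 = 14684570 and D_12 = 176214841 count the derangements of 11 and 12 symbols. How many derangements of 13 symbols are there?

D_13 = (13-1)·(D_12 + D_11) = 12·(176214841 + 14684570) = 12·190899411 = 2290792932.

2290792932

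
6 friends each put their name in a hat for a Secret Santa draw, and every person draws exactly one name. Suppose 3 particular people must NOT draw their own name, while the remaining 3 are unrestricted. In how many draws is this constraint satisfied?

426

Let A_j be the event that the j-th constrained one is fixed. By inclusion-exclusion over the 3 events:
Σ_{j=0}^{3} (-1)^j C(3,j)(6-j)!
= C(3,0)·6! - C(3,1)·5! + C(3,2)·4! - C(3,3)·3!
= 720 - 360 + 72 - 6
= 426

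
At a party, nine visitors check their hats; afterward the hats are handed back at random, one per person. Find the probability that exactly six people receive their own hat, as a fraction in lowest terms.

Favorable outcomes: C(9,6)·!3 = 84·2 = 168.
Total outcomes: 9! = 362880.
Probability = 168/362880 = 1/2160.

1/2160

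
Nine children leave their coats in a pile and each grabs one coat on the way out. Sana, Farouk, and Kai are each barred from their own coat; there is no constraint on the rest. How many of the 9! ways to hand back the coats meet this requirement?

Let A_j be the event that the j-th constrained one is fixed. By inclusion-exclusion over the 3 events:
Σ_{j=0}^{3} (-1)^j C(3,j)(9-j)!
= C(3,0)·9! - C(3,1)·8! + C(3,2)·7! - C(3,3)·6!
= 362880 - 120960 + 15120 - 720
= 256320

256320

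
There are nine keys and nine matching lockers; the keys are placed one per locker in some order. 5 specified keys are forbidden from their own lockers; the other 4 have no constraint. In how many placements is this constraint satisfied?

205056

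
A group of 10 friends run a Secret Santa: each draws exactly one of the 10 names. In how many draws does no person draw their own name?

!10 = 10! · Σ_{k=0}^{10} (-1)^k/k!
= 10! - 10!/1! + 10!/2! - 10!/3! + 10!/4! - 10!/5! + 10!/6! - 10!/7! + 10!/8! - 10!/9! + 10!/10!
= 3628800 - 3628800 + 1814400 - 604800 + 151200 - 30240 + 5040 - 720 + 90 - 10 + 1
= 1334961

1334961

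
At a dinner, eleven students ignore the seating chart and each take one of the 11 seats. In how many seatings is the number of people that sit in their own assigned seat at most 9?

Sum C(11,i)·!(11-i) for i = 0..9:
  i=0: C(11,0)·!11 = 1·14684570 = 14684570
  i=1: C(11,1)·!10 = 11·1334961 = 14684571
  i=2: C(11,2)·!9 = 55·133496 = 7342280
  i=3: C(11,3)·!8 = 165·14833 = 2447445
  i=4: C(11,4)·!7 = 330·1854 = 611820
  i=5: C(11,5)·!6 = 462·265 = 122430
  i=6: C(11,6)·!5 = 462·44 = 20328
  i=7: C(11,7)·!4 = 330·9 = 2970
  i=8: C(11,8)·!3 = 165·2 = 330
  i=9: C(11,9)·!2 = 55·1 = 55
Total = 39916799.

39916799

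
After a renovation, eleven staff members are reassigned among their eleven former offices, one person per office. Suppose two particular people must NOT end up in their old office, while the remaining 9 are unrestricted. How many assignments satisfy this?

Inclusion-exclusion on the 2 forbidden self-matches:
Σ_{j=0}^{2} (-1)^j C(2,j)(11-j)!
= C(2,0)·11! - C(2,1)·10! + C(2,2)·9!
= 39916800 - 7257600 + 362880
= 33022080

33022080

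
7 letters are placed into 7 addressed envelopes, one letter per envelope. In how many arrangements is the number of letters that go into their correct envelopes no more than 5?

# with exactly i fixed is C(7,i)·!(7-i); sum over i=0..5:
  i=0: C(7,0)·!7 = 1·1854 = 1854
  i=1: C(7,1)·!6 = 7·265 = 1855
  i=2: C(7,2)·!5 = 21·44 = 924
  i=3: C(7,3)·!4 = 35·9 = 315
  i=4: C(7,4)·!3 = 35·2 = 70
  i=5: C(7,5)·!2 = 21·1 = 21
Total = 5039.

5039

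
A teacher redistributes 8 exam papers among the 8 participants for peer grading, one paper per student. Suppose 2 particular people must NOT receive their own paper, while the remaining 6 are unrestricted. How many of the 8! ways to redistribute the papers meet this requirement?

30960

Let A_j be the event that the j-th constrained one is fixed. By inclusion-exclusion over the 2 events:
Σ_{j=0}^{2} (-1)^j C(2,j)(8-j)!
= C(2,0)·8! - C(2,1)·7! + C(2,2)·6!
= 40320 - 10080 + 720
= 30960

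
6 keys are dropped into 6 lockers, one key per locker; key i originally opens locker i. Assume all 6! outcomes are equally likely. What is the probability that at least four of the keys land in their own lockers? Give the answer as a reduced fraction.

1/45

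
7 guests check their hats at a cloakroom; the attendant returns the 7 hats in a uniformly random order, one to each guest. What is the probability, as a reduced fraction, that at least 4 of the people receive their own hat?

Favorable outcomes: Σ_{i≥4} C(7,i)·!(7-i) = 35·2 + 21·1 + 7·0 + 1·1 = 92.
Total outcomes: 7! = 5040.
Probability = 92/5040 = 23/1260.

23/1260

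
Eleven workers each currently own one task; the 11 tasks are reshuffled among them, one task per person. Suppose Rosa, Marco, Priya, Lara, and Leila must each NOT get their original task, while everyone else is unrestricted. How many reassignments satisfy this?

Inclusion-exclusion on the 5 forbidden self-matches:
Σ_{j=0}^{5} (-1)^j C(5,j)(11-j)!
= C(5,0)·11! - C(5,1)·10! + C(5,2)·9! - C(5,3)·8! + C(5,4)·7! - C(5,5)·6!
= 39916800 - 18144000 + 3628800 - 403200 + 25200 - 720
= 25022880

25022880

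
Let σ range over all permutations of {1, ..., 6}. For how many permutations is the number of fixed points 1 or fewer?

Sum C(6,i)·!(6-i) for i = 0..1:
  i=0: C(6,0)·!6 = 1·265 = 265
  i=1: C(6,1)·!5 = 6·44 = 264
Total = 529.

529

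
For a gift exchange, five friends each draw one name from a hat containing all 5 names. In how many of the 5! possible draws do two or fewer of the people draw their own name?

109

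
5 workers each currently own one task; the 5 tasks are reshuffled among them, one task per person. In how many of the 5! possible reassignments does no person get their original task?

44

!5 = 5! · Σ_{k=0}^{5} (-1)^k/k!
= 5! - 5!/1! + 5!/2! - 5!/3! + 5!/4! - 5!/5!
= 120 - 120 + 60 - 20 + 5 - 1
= 44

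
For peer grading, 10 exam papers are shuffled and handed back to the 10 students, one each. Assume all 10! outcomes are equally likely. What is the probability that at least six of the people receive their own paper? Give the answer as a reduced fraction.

Favorable outcomes: Σ_{i≥6} C(10,i)·!(10-i) = 210·9 + 120·2 + 45·1 + 10·0 + 1·1 = 2176.
Total outcomes: 10! = 3628800.
Probability = 2176/3628800 = 17/28350.

17/28350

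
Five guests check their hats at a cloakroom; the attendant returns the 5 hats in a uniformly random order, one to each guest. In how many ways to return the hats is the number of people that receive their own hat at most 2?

109

Sum C(5,i)·!(5-i) for i = 0..2:
  i=0: C(5,0)·!5 = 1·44 = 44
  i=1: C(5,1)·!4 = 5·9 = 45
  i=2: C(5,2)·!3 = 10·2 = 20
Total = 109.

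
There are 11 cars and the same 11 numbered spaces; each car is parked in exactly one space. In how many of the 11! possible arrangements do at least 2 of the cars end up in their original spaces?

10547659

Sum C(11,i)·!(11-i) for i = 2..11:
  i=2: C(11,2)·!9 = 55·133496 = 7342280
  i=3: C(11,3)·!8 = 165·14833 = 2447445
  i=4: C(11,4)·!7 = 330·1854 = 611820
  i=5: C(11,5)·!6 = 462·265 = 122430
  i=6: C(11,6)·!5 = 462·44 = 20328
  i=7: C(11,7)·!4 = 330·9 = 2970
  i=8: C(11,8)·!3 = 165·2 = 330
  i=9: C(11,9)·!2 = 55·1 = 55
  i=10: C(11,10)·!1 = 11·0 = 0
  i=11: C(11,11)·!0 = 1·1 = 1
Total = 10547659.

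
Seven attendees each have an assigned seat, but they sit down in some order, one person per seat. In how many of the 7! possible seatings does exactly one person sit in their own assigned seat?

1855

Choose which one of the 7 is fixed: C(7,1) = 7.
The remaining 6 must be deranged: !6 = 265.
Total: 7 × 265 = 1855.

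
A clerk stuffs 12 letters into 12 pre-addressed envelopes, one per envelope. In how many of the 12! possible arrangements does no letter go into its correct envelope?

176214841

Recurrence: !12 = 12·!11 + (-1)^12.
!12 = 12·14684570 + 1 = 176214841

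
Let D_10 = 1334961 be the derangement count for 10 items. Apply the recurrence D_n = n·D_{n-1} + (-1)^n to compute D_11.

D_11 = 11·1334961 - 1 = 14684570.

14684570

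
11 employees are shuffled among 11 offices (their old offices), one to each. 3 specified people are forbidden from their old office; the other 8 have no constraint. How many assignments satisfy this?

30078720

Inclusion-exclusion on the 3 forbidden self-matches:
Σ_{j=0}^{3} (-1)^j C(3,j)(11-j)!
= C(3,0)·11! - C(3,1)·10! + C(3,2)·9! - C(3,3)·8!
= 39916800 - 10886400 + 1088640 - 40320
= 30078720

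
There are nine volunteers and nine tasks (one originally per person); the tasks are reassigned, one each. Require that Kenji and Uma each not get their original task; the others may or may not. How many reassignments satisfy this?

287280

Let A_j be the event that the j-th constrained one is fixed. By inclusion-exclusion over the 2 events:
Σ_{j=0}^{2} (-1)^j C(2,j)(9-j)!
= C(2,0)·9! - C(2,1)·8! + C(2,2)·7!
= 362880 - 80640 + 5040
= 287280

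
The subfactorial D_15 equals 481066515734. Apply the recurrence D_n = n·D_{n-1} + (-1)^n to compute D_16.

D_16 = 16·481066515734 + 1 = 7697064251745.

7697064251745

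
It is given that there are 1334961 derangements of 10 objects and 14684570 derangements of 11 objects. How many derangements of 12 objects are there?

176214841

!12 = (12-1)·(!11 + !10) = 11·(14684570 + 1334961) = 11·16019531 = 176214841.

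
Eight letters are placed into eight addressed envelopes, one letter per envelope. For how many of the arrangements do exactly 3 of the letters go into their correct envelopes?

2464

Pick the 3 fixed positions: C(8,3) = 56 ways.
The remaining 5 must be deranged: !5 = 44.
Total: 56 × 44 = 2464.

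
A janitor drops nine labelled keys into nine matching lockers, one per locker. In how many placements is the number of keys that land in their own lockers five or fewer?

Sum C(9,i)·!(9-i) for i = 0..5:
  i=0: C(9,0)·!9 = 1·133496 = 133496
  i=1: C(9,1)·!8 = 9·14833 = 133497
  i=2: C(9,2)·!7 = 36·1854 = 66744
  i=3: C(9,3)·!6 = 84·265 = 22260
  i=4: C(9,4)·!5 = 126·44 = 5544
  i=5: C(9,5)·!4 = 126·9 = 1134
Total = 362675.

362675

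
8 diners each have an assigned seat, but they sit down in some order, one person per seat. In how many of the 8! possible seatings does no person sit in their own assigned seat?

14833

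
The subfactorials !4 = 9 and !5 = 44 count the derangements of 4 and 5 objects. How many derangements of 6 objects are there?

!6 = (6-1)·(!5 + !4) = 5·(44 + 9) = 5·53 = 265.

265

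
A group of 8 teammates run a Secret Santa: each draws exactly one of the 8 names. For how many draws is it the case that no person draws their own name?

14833

The subfactorial !8 = [8!/e] (nearest integer).
8! = 40320, and 40320/e ≈ 14832.90, so !8 = 14833.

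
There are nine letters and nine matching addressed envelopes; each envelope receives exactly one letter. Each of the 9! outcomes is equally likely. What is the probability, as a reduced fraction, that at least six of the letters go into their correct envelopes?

Favorable outcomes: Σ_{i≥6} C(9,i)·!(9-i) = 84·2 + 36·1 + 9·0 + 1·1 = 205.
Total outcomes: 9! = 362880.
Probability = 205/362880 = 41/72576.

41/72576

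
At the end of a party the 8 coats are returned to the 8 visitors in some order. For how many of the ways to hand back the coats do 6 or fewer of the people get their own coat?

40319

Sum C(8,i)·!(8-i) for i = 0..6:
  i=0: C(8,0)·!8 = 1·14833 = 14833
  i=1: C(8,1)·!7 = 8·1854 = 14832
  i=2: C(8,2)·!6 = 28·265 = 7420
  i=3: C(8,3)·!5 = 56·44 = 2464
  i=4: C(8,4)·!4 = 70·9 = 630
  i=5: C(8,5)·!3 = 56·2 = 112
  i=6: C(8,6)·!2 = 28·1 = 28
Total = 40319.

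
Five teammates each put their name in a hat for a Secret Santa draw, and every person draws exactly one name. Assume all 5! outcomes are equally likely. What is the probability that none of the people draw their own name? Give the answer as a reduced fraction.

11/30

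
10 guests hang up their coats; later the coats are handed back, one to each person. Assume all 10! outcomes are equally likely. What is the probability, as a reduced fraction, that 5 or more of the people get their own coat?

829/226800

Favorable outcomes: Σ_{i≥5} C(10,i)·!(10-i) = 252·44 + 210·9 + 120·2 + 45·1 + 10·0 + 1·1 = 13264.
Total outcomes: 10! = 3628800.
Probability = 13264/3628800 = 829/226800.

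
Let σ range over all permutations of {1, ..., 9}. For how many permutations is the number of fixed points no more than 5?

362675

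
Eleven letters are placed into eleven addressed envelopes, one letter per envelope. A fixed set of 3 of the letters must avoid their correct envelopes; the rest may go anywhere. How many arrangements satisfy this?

30078720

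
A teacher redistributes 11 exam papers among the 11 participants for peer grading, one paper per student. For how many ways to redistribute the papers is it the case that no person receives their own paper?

14684570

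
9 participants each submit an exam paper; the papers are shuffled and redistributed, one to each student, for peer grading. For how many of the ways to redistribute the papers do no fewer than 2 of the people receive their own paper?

95887

# with exactly i fixed is C(9,i)·!(9-i); sum over i=2..9:
  i=2: C(9,2)·!7 = 36·1854 = 66744
  i=3: C(9,3)·!6 = 84·265 = 22260
  i=4: C(9,4)·!5 = 126·44 = 5544
  i=5: C(9,5)·!4 = 126·9 = 1134
  i=6: C(9,6)·!3 = 84·2 = 168
  i=7: C(9,7)·!2 = 36·1 = 36
  i=8: C(9,8)·!1 = 9·0 = 0
  i=9: C(9,9)·!0 = 1·1 = 1
Total = 95887.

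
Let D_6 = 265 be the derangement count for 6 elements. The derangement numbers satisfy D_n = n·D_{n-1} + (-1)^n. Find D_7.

D_7 = 7·265 - 1 = 1854.

1854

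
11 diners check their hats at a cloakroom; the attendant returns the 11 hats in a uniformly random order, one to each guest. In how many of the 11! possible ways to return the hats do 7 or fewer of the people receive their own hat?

Sum C(11,i)·!(11-i) for i = 0..7:
  i=0: C(11,0)·!11 = 1·14684570 = 14684570
  i=1: C(11,1)·!10 = 11·1334961 = 14684571
  i=2: C(11,2)·!9 = 55·133496 = 7342280
  i=3: C(11,3)·!8 = 165·14833 = 2447445
  i=4: C(11,4)·!7 = 330·1854 = 611820
  i=5: C(11,5)·!6 = 462·265 = 122430
  i=6: C(11,6)·!5 = 462·44 = 20328
  i=7: C(11,7)·!4 = 330·9 = 2970
Total = 39916414.

39916414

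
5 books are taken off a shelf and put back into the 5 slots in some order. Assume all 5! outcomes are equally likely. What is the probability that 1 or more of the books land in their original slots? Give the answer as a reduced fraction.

Favorable outcomes: Σ_{i≥1} C(5,i)·!(5-i) = 5·9 + 10·2 + 10·1 + 5·0 + 1·1 = 76.
Total outcomes: 5! = 120.
Probability = 76/120 = 19/30.

19/30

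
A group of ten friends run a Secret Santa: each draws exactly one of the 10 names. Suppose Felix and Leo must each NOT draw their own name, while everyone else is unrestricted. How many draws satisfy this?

2943360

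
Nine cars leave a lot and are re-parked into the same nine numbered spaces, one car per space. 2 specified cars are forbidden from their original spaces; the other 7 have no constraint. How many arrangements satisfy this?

Let A_j be the event that the j-th constrained one is fixed. By inclusion-exclusion over the 2 events:
Σ_{j=0}^{2} (-1)^j C(2,j)(9-j)!
= C(2,0)·9! - C(2,1)·8! + C(2,2)·7!
= 362880 - 80640 + 5040
= 287280

287280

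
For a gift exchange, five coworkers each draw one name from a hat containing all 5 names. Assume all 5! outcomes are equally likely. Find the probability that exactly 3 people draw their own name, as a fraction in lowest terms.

Favorable outcomes: C(5,3)·!2 = 10·1 = 10.
Total outcomes: 5! = 120.
Probability = 10/120 = 1/12.

1/12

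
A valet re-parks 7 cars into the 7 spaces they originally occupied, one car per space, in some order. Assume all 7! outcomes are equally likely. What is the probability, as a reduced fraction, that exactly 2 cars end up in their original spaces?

Favorable outcomes: C(7,2)·!5 = 21·44 = 924.
Total outcomes: 7! = 5040.
Probability = 924/5040 = 11/60.

11/60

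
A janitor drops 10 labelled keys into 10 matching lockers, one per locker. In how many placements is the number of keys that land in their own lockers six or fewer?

3628514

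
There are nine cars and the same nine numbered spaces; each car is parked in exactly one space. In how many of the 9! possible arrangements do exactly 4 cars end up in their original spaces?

5544

Choose which 4 of the 9 are fixed: C(9,4) = 126.
The remaining 5 must be deranged: !5 = 44.
Total: 126 × 44 = 5544.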